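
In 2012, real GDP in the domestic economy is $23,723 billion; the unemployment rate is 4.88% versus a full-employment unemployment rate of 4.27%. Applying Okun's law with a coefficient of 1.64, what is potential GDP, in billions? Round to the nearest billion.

$23,963 billion

Unemployment gap = 4.88 - 4.27 = 0.61 points, so output gap = -1.64 × 0.61 = -1.0004%.
Since Y = Y* × (1 + gap/100), Y* = 23723/0.989996 ≈ 23963 billion.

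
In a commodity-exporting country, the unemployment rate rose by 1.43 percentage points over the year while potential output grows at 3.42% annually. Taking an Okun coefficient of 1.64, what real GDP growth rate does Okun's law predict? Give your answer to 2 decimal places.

Growth-rate Okun's law: g_Y = g_Y* - β × Δu.
g_Y = 3.42 - 1.64 × (1.43) = 3.42 - 2.3452 = 1.0748%, i.e. 1.07% to 2 d.p.

1.07%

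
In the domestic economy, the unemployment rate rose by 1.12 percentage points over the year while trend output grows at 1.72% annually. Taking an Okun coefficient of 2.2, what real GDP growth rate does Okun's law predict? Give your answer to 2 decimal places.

Growth-rate Okun's law: g_Y = g_Y* - β × Δu.
g_Y = 1.72 - 2.2 × (1.12) = 1.72 - 2.464 = -0.744%, i.e. -0.74% to 2 d.p.

-0.74%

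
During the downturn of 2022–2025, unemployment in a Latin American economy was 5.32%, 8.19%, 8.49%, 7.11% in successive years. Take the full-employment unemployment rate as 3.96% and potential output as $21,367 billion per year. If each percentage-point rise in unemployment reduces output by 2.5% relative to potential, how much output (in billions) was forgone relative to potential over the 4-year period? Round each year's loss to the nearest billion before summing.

Year 2022: gap = -2.5 × (5.32 - 3.96) = -3.4%, loss ≈ 21367 × 3.4/100 ≈ 726.
Year 2023: gap = -2.5 × (8.19 - 3.96) = -10.575%, loss ≈ 21367 × 10.575/100 ≈ 2260.
Year 2024: gap = -2.5 × (8.49 - 3.96) = -11.325%, loss ≈ 21367 × 11.325/100 ≈ 2420.
Year 2025: gap = -2.5 × (7.11 - 3.96) = -7.875%, loss ≈ 21367 × 7.875/100 ≈ 1683.
Total lost output = 726 + 2260 + 2420 + 1683 = 7089 billion.

$7,089 billion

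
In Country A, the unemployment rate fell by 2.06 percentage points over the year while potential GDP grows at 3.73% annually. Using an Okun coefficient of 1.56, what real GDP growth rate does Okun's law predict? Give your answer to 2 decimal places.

Growth-rate Okun's law: g_Y = g_Y* - β × Δu.
g_Y = 3.73 - 1.56 × (-2.06) = 3.73 + 3.2136 = 6.9436%, i.e. 6.94% to 2 d.p.

6.94%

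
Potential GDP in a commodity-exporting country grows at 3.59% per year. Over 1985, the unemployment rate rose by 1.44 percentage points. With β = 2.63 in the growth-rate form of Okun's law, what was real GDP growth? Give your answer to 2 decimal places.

-0.20%

Growth-rate Okun's law: g_Y = g_Y* - β × Δu.
g_Y = 3.59 - 2.63 × (1.44) = 3.59 - 3.7872 = -0.1972%, i.e. -0.20% to 2 d.p.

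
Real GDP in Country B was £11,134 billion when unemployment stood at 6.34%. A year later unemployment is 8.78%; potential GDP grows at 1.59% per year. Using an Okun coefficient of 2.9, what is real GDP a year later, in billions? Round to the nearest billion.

£10,523 billion

Δu = 8.78 - 6.34 = 2.44 points.
Okun's law (growth form): g_Y = g_Y* - β × Δu = 1.59 - 2.9 × (2.44) = 1.59 - 7.076 = -5.486%.
Real GDP in the next year = 11134 × (1 - 5.486/100) = 11134 × 0.94514 ≈ 10523 billion.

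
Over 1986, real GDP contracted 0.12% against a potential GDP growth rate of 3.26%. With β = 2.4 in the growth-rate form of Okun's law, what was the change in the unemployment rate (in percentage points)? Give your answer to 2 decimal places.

Growth-rate Okun's law: g_Y = g_Y* - β × Δu, so Δu = (g_Y* - g_Y)/β.
Δu = (3.26 + 0.12)/2.4 = 3.38/2.4 = 1.41 percentage points.

1.41 percentage points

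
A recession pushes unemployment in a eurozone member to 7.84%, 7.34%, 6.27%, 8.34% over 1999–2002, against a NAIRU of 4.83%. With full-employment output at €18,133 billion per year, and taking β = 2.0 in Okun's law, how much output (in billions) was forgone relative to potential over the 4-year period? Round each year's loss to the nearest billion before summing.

Year 1999: gap = -2.0 × (7.84 - 4.83) = -6.02%, loss ≈ 18133 × 6.02/100 ≈ 1092.
Year 2000: gap = -2.0 × (7.34 - 4.83) = -5.02%, loss ≈ 18133 × 5.02/100 ≈ 910.
Year 2001: gap = -2.0 × (6.27 - 4.83) = -2.88%, loss ≈ 18133 × 2.88/100 ≈ 522.
Year 2002: gap = -2.0 × (8.34 - 4.83) = -7.02%, loss ≈ 18133 × 7.02/100 ≈ 1273.
Total lost output = 1092 + 910 + 522 + 1273 = 3797 billion.

€3,797 billion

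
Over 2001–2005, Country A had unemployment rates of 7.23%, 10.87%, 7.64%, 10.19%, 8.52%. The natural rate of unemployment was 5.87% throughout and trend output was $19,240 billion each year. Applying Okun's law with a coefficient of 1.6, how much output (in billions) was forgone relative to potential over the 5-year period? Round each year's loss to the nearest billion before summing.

Year 2001: gap = -1.6 × (7.23 - 5.87) = -2.176%, loss ≈ 19240 × 2.176/100 ≈ 419.
Year 2002: gap = -1.6 × (10.87 - 5.87) = -8%, loss ≈ 19240 × 8/100 ≈ 1539.
Year 2003: gap = -1.6 × (7.64 - 5.87) = -2.832%, loss ≈ 19240 × 2.832/100 ≈ 545.
Year 2004: gap = -1.6 × (10.19 - 5.87) = -6.912%, loss ≈ 19240 × 6.912/100 ≈ 1330.
Year 2005: gap = -1.6 × (8.52 - 5.87) = -4.24%, loss ≈ 19240 × 4.24/100 ≈ 816.
Total lost output = 419 + 1539 + 545 + 1330 + 816 = 4649 billion.

$4,649 billion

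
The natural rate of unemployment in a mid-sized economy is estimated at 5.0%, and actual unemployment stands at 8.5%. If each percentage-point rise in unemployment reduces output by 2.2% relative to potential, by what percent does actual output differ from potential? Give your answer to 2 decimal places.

-7.70%

The unemployment gap is 8.5 - 5 = 3.5 percentage points.
Okun's law gives an output gap of -2.2 × 3.5 = -7.7%, i.e. 7.70% below potential.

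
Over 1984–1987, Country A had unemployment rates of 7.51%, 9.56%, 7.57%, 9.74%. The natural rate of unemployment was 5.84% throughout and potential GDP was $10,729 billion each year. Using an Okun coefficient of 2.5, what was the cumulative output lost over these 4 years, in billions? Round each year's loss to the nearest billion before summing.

Year 1984: gap = -2.5 × (7.51 - 5.84) = -4.175%, loss ≈ 10729 × 4.175/100 ≈ 448.
Year 1985: gap = -2.5 × (9.56 - 5.84) = -9.3%, loss ≈ 10729 × 9.3/100 ≈ 998.
Year 1986: gap = -2.5 × (7.57 - 5.84) = -4.325%, loss ≈ 10729 × 4.325/100 ≈ 464.
Year 1987: gap = -2.5 × (9.74 - 5.84) = -9.75%, loss ≈ 10729 × 9.75/100 ≈ 1046.
Total lost output = 448 + 998 + 464 + 1046 = 2956 billion.

$2,956 billion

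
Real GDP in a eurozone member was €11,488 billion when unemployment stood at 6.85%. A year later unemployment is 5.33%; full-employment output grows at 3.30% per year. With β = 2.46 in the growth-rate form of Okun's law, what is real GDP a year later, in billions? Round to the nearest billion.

Δu = 5.33 - 6.85 = -1.52 points.
Okun's law (growth form): g_Y = g_Y* - β × Δu = 3.30 - 2.46 × (-1.52) = 3.3 + 3.7392 = 7.0392%.
Real GDP in the next year = 11488 × (1 + 7.0392/100) = 11488 × 1.070392 ≈ 12297 billion.

€12,297 billion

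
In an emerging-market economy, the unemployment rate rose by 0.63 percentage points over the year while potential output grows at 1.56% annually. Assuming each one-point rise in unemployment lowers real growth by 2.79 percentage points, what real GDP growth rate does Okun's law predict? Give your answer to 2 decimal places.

Growth-rate Okun's law: g_Y = g_Y* - β × Δu.
g_Y = 1.56 - 2.79 × (0.63) = 1.56 - 1.7577 = -0.1977%, i.e. -0.20% to 2 d.p.

-0.20%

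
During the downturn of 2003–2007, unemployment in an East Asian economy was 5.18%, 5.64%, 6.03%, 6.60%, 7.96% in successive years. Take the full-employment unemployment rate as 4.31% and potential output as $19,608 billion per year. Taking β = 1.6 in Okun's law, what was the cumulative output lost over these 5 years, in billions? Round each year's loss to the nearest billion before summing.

Year 2003: gap = -1.6 × (5.18 - 4.31) = -1.392%, loss ≈ 19608 × 1.392/100 ≈ 273.
Year 2004: gap = -1.6 × (5.64 - 4.31) = -2.128%, loss ≈ 19608 × 2.128/100 ≈ 417.
Year 2005: gap = -1.6 × (6.03 - 4.31) = -2.752%, loss ≈ 19608 × 2.752/100 ≈ 540.
Year 2006: gap = -1.6 × (6.6 - 4.31) = -3.664%, loss ≈ 19608 × 3.664/100 ≈ 718.
Year 2007: gap = -1.6 × (7.96 - 4.31) = -5.84%, loss ≈ 19608 × 5.84/100 ≈ 1145.
Total lost output = 273 + 417 + 540 + 718 + 1145 = 3093 billion.

$3,093 billion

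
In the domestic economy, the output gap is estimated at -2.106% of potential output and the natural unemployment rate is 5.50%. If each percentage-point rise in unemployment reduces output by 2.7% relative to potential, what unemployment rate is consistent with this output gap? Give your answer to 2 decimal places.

From Okun's law, u - u* = -(output gap)/β = -(-2.106)/2.7 = 0.78 points.
So u = 5.5 + 0.78 = 6.28%.

6.28%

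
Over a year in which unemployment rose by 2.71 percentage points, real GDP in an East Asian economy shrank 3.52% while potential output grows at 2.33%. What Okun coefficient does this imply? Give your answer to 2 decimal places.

β ≈ 2.16

Growth form: g_Y = g_Y* - β × Δu, so β = (g_Y* - g_Y)/Δu.
β = (2.33 + 3.52)/2.71 = 5.85/2.71 = 2.16.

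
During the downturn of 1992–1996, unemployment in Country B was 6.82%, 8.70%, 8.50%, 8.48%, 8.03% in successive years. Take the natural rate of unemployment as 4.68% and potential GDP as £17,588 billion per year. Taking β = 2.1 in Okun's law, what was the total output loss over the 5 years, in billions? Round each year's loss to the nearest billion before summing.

£6,327 billion

Year 1992: gap = -2.1 × (6.82 - 4.68) = -4.494%, loss ≈ 17588 × 4.494/100 ≈ 790.
Year 1993: gap = -2.1 × (8.7 - 4.68) = -8.442%, loss ≈ 17588 × 8.442/100 ≈ 1485.
Year 1994: gap = -2.1 × (8.5 - 4.68) = -8.022%, loss ≈ 17588 × 8.022/100 ≈ 1411.
Year 1995: gap = -2.1 × (8.48 - 4.68) = -7.98%, loss ≈ 17588 × 7.98/100 ≈ 1404.
Year 1996: gap = -2.1 × (8.03 - 4.68) = -7.035%, loss ≈ 17588 × 7.035/100 ≈ 1237.
Total lost output = 790 + 1485 + 1411 + 1404 + 1237 = 6327 billion.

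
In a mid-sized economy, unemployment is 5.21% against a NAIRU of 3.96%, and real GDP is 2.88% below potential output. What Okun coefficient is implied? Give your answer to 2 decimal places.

β ≈ 2.30

Okun's law: output gap = -β × (u - u*).
-2.88 = -β × (5.21 - 3.96) = -β × 1.25, so β = 2.88/1.25 = 2.30.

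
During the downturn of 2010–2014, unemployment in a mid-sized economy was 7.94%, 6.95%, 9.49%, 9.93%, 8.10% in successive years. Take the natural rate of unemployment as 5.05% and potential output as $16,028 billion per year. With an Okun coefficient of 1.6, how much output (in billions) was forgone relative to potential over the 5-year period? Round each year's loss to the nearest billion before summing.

$4,400 billion

Year 2010: gap = -1.6 × (7.94 - 5.05) = -4.624%, loss ≈ 16028 × 4.624/100 ≈ 741.
Year 2011: gap = -1.6 × (6.95 - 5.05) = -3.04%, loss ≈ 16028 × 3.04/100 ≈ 487.
Year 2012: gap = -1.6 × (9.49 - 5.05) = -7.104%, loss ≈ 16028 × 7.104/100 ≈ 1139.
Year 2013: gap = -1.6 × (9.93 - 5.05) = -7.808%, loss ≈ 16028 × 7.808/100 ≈ 1251.
Year 2014: gap = -1.6 × (8.1 - 5.05) = -4.88%, loss ≈ 16028 × 4.88/100 ≈ 782.
Total lost output = 741 + 487 + 1139 + 1251 + 782 = 4400 billion.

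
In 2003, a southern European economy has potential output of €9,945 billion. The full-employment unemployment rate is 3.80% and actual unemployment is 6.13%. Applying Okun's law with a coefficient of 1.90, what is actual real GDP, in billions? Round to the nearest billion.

Unemployment gap = 6.13 - 3.8 = 2.33 points, so the output gap is -1.9 × 2.33 = -4.427%.
Actual GDP = 9945 × (1 - 4.427/100) = 9945 × 0.95573 ≈ 9505 billion.

€9,505 billion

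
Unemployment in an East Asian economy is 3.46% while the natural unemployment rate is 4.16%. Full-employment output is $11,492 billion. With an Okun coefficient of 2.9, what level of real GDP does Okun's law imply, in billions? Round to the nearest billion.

$11,725 billion

Unemployment gap = 3.46 - 4.16 = -0.7 points, so the output gap is -2.9 × (-0.7) = 2.03%.
Actual GDP = 11492 × (1 + 2.03/100) = 11492 × 1.0203 ≈ 11725 billion.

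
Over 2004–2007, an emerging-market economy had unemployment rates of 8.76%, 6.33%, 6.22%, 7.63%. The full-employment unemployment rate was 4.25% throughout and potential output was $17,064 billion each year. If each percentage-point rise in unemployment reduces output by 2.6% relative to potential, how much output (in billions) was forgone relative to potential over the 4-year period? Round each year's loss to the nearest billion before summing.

$5,298 billion

Year 2004: gap = -2.6 × (8.76 - 4.25) = -11.726%, loss ≈ 17064 × 11.726/100 ≈ 2001.
Year 2005: gap = -2.6 × (6.33 - 4.25) = -5.408%, loss ≈ 17064 × 5.408/100 ≈ 923.
Year 2006: gap = -2.6 × (6.22 - 4.25) = -5.122%, loss ≈ 17064 × 5.122/100 ≈ 874.
Year 2007: gap = -2.6 × (7.63 - 4.25) = -8.788%, loss ≈ 17064 × 8.788/100 ≈ 1500.
Total lost output = 2001 + 923 + 874 + 1500 = 5298 billion.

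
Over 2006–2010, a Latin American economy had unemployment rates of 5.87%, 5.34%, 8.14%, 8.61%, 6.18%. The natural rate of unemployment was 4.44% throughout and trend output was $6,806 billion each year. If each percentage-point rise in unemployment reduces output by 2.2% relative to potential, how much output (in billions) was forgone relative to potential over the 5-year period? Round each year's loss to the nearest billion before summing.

Year 2006: gap = -2.2 × (5.87 - 4.44) = -3.146%, loss ≈ 6806 × 3.146/100 ≈ 214.
Year 2007: gap = -2.2 × (5.34 - 4.44) = -1.98%, loss ≈ 6806 × 1.98/100 ≈ 135.
Year 2008: gap = -2.2 × (8.14 - 4.44) = -8.14%, loss ≈ 6806 × 8.14/100 ≈ 554.
Year 2009: gap = -2.2 × (8.61 - 4.44) = -9.174%, loss ≈ 6806 × 9.174/100 ≈ 624.
Year 2010: gap = -2.2 × (6.18 - 4.44) = -3.828%, loss ≈ 6806 × 3.828/100 ≈ 261.
Total lost output = 214 + 135 + 554 + 624 + 261 = 1788 billion.

$1,788 billion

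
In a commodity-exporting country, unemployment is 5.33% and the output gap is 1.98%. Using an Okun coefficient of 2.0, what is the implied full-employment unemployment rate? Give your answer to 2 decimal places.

6.32%

From Okun's law, u - u* = -(output gap)/β = -(1.98)/2.0 = -0.99 points.
So u* = 5.33 + 0.99 = 6.32%.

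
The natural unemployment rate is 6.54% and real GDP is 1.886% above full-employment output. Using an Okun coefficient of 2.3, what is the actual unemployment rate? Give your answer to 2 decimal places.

From Okun's law, u - u* = -(output gap)/β = -(1.886)/2.3 = -0.82 points.
So u = 6.54 - 0.82 = 5.72%.

5.72%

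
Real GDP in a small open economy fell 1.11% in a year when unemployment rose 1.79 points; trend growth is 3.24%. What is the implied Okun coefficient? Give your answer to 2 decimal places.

β ≈ 2.43

Growth form: g_Y = g_Y* - β × Δu, so β = (g_Y* - g_Y)/Δu.
β = (3.24 + 1.11)/1.79 = 4.35/1.79 = 2.43.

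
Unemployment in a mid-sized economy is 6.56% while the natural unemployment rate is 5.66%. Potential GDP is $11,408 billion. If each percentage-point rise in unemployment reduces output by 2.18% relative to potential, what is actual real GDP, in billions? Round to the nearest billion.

$11,184 billion

Unemployment gap = 6.56 - 5.66 = 0.9 points, so the output gap is -2.18 × 0.9 = -1.962%.
Actual GDP = 11408 × (1 - 1.962/100) = 11408 × 0.98038 ≈ 11184 billion.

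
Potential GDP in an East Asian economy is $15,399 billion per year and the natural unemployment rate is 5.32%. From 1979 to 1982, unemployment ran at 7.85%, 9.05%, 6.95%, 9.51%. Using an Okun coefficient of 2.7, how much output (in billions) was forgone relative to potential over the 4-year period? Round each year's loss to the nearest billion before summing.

Year 1979: gap = -2.7 × (7.85 - 5.32) = -6.831%, loss ≈ 15399 × 6.831/100 ≈ 1052.
Year 1980: gap = -2.7 × (9.05 - 5.32) = -10.071%, loss ≈ 15399 × 10.071/100 ≈ 1551.
Year 1981: gap = -2.7 × (6.95 - 5.32) = -4.401%, loss ≈ 15399 × 4.401/100 ≈ 678.
Year 1982: gap = -2.7 × (9.51 - 5.32) = -11.313%, loss ≈ 15399 × 11.313/100 ≈ 1742.
Total lost output = 1052 + 1551 + 678 + 1742 = 5023 billion.

$5,023 billion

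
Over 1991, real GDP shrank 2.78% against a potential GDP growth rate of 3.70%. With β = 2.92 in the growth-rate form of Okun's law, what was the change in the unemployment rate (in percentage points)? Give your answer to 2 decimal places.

Growth-rate Okun's law: g_Y = g_Y* - β × Δu, so Δu = (g_Y* - g_Y)/β.
Δu = (3.7 + 2.78)/2.92 = 6.48/2.92 = 2.22 percentage points.

2.22 percentage points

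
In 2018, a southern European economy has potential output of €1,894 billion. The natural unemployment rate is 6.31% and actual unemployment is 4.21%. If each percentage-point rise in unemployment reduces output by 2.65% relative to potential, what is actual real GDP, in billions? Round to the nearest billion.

€1,999 billion

Unemployment gap = 4.21 - 6.31 = -2.1 points, so the output gap is -2.65 × (-2.1) = 5.565%.
Actual GDP = 1894 × (1 + 5.565/100) = 1894 × 1.05565 ≈ 1999 billion.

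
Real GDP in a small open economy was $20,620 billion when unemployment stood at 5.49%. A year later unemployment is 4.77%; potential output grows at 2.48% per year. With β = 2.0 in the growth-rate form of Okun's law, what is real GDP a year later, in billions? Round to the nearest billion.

$21,428 billion

Δu = 4.77 - 5.49 = -0.72 points.
Okun's law (growth form): g_Y = g_Y* - β × Δu = 2.48 - 2.0 × (-0.72) = 2.48 + 1.44 = 3.92%.
Real GDP in the next year = 20620 × (1 + 3.92/100) = 20620 × 1.0392 ≈ 21428 billion.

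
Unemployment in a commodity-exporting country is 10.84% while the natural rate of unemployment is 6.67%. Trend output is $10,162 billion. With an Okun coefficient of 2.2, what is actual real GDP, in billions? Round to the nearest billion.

Unemployment gap = 10.84 - 6.67 = 4.17 points, so the output gap is -2.2 × 4.17 = -9.174%.
Actual GDP = 10162 × (1 - 9.174/100) = 10162 × 0.90826 ≈ 9230 billion.

$9,230 billion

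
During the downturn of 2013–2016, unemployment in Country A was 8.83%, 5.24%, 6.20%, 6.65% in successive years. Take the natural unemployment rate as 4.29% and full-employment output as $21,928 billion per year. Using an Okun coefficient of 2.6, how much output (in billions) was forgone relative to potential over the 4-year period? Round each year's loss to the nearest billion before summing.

$5,565 billion

Year 2013: gap = -2.6 × (8.83 - 4.29) = -11.804%, loss ≈ 21928 × 11.804/100 ≈ 2588.
Year 2014: gap = -2.6 × (5.24 - 4.29) = -2.47%, loss ≈ 21928 × 2.47/100 ≈ 542.
Year 2015: gap = -2.6 × (6.2 - 4.29) = -4.966%, loss ≈ 21928 × 4.966/100 ≈ 1089.
Year 2016: gap = -2.6 × (6.65 - 4.29) = -6.136%, loss ≈ 21928 × 6.136/100 ≈ 1346.
Total lost output = 2588 + 542 + 1089 + 1346 = 5565 billion.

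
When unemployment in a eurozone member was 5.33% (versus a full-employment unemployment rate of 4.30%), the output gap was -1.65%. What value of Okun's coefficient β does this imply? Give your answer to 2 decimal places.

β ≈ 1.60

Okun's law: output gap = -β × (u - u*).
-1.65 = -β × (5.33 - 4.3) = -β × 1.03, so β = 1.65/1.03 = 1.60.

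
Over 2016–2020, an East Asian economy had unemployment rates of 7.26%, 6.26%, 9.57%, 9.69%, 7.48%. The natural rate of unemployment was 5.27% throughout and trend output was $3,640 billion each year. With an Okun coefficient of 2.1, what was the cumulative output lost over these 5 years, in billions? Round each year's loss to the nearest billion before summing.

$1,064 billion

Year 2016: gap = -2.1 × (7.26 - 5.27) = -4.179%, loss ≈ 3640 × 4.179/100 ≈ 152.
Year 2017: gap = -2.1 × (6.26 - 5.27) = -2.079%, loss ≈ 3640 × 2.079/100 ≈ 76.
Year 2018: gap = -2.1 × (9.57 - 5.27) = -9.03%, loss ≈ 3640 × 9.03/100 ≈ 329.
Year 2019: gap = -2.1 × (9.69 - 5.27) = -9.282%, loss ≈ 3640 × 9.282/100 ≈ 338.
Year 2020: gap = -2.1 × (7.48 - 5.27) = -4.641%, loss ≈ 3640 × 4.641/100 ≈ 169.
Total lost output = 152 + 76 + 329 + 338 + 169 = 1064 billion.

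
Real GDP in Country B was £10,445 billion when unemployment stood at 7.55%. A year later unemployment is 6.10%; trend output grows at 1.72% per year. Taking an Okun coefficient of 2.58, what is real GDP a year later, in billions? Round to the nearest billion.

Δu = 6.1 - 7.55 = -1.45 points.
Okun's law (growth form): g_Y = g_Y* - β × Δu = 1.72 - 2.58 × (-1.45) = 1.72 + 3.741 = 5.461%.
Real GDP in the next year = 10445 × (1 + 5.461/100) = 10445 × 1.05461 ≈ 11015 billion.

£11,015 billion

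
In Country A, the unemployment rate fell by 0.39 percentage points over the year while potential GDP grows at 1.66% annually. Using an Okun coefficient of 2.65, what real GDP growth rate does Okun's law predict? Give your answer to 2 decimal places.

2.69%

Growth-rate Okun's law: g_Y = g_Y* - β × Δu.
g_Y = 1.66 - 2.65 × (-0.39) = 1.66 + 1.0335 = 2.6935%, i.e. 2.69% to 2 d.p.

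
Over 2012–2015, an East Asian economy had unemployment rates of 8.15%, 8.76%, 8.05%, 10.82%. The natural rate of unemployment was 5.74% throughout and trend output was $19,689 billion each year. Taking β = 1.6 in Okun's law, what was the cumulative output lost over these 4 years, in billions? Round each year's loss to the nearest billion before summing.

$4,038 billion

Year 2012: gap = -1.6 × (8.15 - 5.74) = -3.856%, loss ≈ 19689 × 3.856/100 ≈ 759.
Year 2013: gap = -1.6 × (8.76 - 5.74) = -4.832%, loss ≈ 19689 × 4.832/100 ≈ 951.
Year 2014: gap = -1.6 × (8.05 - 5.74) = -3.696%, loss ≈ 19689 × 3.696/100 ≈ 728.
Year 2015: gap = -1.6 × (10.82 - 5.74) = -8.128%, loss ≈ 19689 × 8.128/100 ≈ 1600.
Total lost output = 759 + 951 + 728 + 1600 = 4038 billion.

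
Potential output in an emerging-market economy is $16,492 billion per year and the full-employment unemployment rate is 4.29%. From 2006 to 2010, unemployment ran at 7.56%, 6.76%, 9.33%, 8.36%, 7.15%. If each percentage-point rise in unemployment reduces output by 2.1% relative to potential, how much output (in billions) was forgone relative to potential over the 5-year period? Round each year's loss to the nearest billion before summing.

$6,135 billion

Year 2006: gap = -2.1 × (7.56 - 4.29) = -6.867%, loss ≈ 16492 × 6.867/100 ≈ 1133.
Year 2007: gap = -2.1 × (6.76 - 4.29) = -5.187%, loss ≈ 16492 × 5.187/100 ≈ 855.
Year 2008: gap = -2.1 × (9.33 - 4.29) = -10.584%, loss ≈ 16492 × 10.584/100 ≈ 1746.
Year 2009: gap = -2.1 × (8.36 - 4.29) = -8.547%, loss ≈ 16492 × 8.547/100 ≈ 1410.
Year 2010: gap = -2.1 × (7.15 - 4.29) = -6.006%, loss ≈ 16492 × 6.006/100 ≈ 991.
Total lost output = 1133 + 855 + 1746 + 1410 + 991 = 6135 billion.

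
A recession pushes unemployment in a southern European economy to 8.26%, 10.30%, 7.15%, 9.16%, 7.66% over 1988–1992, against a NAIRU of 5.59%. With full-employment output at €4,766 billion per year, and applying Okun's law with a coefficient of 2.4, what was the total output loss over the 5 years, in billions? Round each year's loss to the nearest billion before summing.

€1,667 billion

Year 1988: gap = -2.4 × (8.26 - 5.59) = -6.408%, loss ≈ 4766 × 6.408/100 ≈ 305.
Year 1989: gap = -2.4 × (10.3 - 5.59) = -11.304%, loss ≈ 4766 × 11.304/100 ≈ 539.
Year 1990: gap = -2.4 × (7.15 - 5.59) = -3.744%, loss ≈ 4766 × 3.744/100 ≈ 178.
Year 1991: gap = -2.4 × (9.16 - 5.59) = -8.568%, loss ≈ 4766 × 8.568/100 ≈ 408.
Year 1992: gap = -2.4 × (7.66 - 5.59) = -4.968%, loss ≈ 4766 × 4.968/100 ≈ 237.
Total lost output = 305 + 539 + 178 + 408 + 237 = 1667 billion.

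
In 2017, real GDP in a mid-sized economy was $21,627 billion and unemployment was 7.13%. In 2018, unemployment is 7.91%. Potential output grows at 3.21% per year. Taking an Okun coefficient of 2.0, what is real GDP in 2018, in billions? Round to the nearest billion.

Δu = 7.91 - 7.13 = 0.78 points.
Okun's law (growth form): g_Y = g_Y* - β × Δu = 3.21 - 2.0 × (0.78) = 3.21 - 1.56 = 1.65%.
Real GDP in the next year = 21627 × (1 + 1.65/100) = 21627 × 1.0165 ≈ 21984 billion.

$21,984 billion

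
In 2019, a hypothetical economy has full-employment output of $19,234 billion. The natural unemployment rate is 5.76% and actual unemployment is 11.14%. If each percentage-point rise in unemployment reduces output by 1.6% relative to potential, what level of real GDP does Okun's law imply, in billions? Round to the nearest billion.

$17,578 billion

Unemployment gap = 11.14 - 5.76 = 5.38 points, so the output gap is -1.6 × 5.38 = -8.608%.
Actual GDP = 19234 × (1 - 8.608/100) = 19234 × 0.91392 ≈ 17578 billion.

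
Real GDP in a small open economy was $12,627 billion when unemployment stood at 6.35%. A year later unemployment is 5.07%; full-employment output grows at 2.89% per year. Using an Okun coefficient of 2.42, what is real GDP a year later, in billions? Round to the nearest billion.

Δu = 5.07 - 6.35 = -1.28 points.
Okun's law (growth form): g_Y = g_Y* - β × Δu = 2.89 - 2.42 × (-1.28) = 2.89 + 3.0976 = 5.9876%.
Real GDP in the next year = 12627 × (1 + 5.9876/100) = 12627 × 1.059876 ≈ 13383 billion.

$13,383 billion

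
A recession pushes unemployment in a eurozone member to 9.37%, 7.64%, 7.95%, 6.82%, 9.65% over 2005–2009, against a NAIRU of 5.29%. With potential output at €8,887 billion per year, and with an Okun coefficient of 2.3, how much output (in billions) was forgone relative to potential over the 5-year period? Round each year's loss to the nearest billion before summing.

Year 2005: gap = -2.3 × (9.37 - 5.29) = -9.384%, loss ≈ 8887 × 9.384/100 ≈ 834.
Year 2006: gap = -2.3 × (7.64 - 5.29) = -5.405%, loss ≈ 8887 × 5.405/100 ≈ 480.
Year 2007: gap = -2.3 × (7.95 - 5.29) = -6.118%, loss ≈ 8887 × 6.118/100 ≈ 544.
Year 2008: gap = -2.3 × (6.82 - 5.29) = -3.519%, loss ≈ 8887 × 3.519/100 ≈ 313.
Year 2009: gap = -2.3 × (9.65 - 5.29) = -10.028%, loss ≈ 8887 × 10.028/100 ≈ 891.
Total lost output = 834 + 480 + 544 + 313 + 891 = 3062 billion.

€3,062 billion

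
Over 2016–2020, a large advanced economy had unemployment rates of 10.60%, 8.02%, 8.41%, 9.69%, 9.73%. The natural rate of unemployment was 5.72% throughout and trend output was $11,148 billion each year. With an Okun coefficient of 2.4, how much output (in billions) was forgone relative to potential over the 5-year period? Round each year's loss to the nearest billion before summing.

Year 2016: gap = -2.4 × (10.6 - 5.72) = -11.712%, loss ≈ 11148 × 11.712/100 ≈ 1306.
Year 2017: gap = -2.4 × (8.02 - 5.72) = -5.52%, loss ≈ 11148 × 5.52/100 ≈ 615.
Year 2018: gap = -2.4 × (8.41 - 5.72) = -6.456%, loss ≈ 11148 × 6.456/100 ≈ 720.
Year 2019: gap = -2.4 × (9.69 - 5.72) = -9.528%, loss ≈ 11148 × 9.528/100 ≈ 1062.
Year 2020: gap = -2.4 × (9.73 - 5.72) = -9.624%, loss ≈ 11148 × 9.624/100 ≈ 1073.
Total lost output = 1306 + 615 + 720 + 1062 + 1073 = 4776 billion.

$4,776 billion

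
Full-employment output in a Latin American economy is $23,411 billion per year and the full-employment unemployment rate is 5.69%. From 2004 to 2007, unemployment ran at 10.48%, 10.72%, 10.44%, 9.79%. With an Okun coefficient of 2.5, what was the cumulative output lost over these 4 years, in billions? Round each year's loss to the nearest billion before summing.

Year 2004: gap = -2.5 × (10.48 - 5.69) = -11.975%, loss ≈ 23411 × 11.975/100 ≈ 2803.
Year 2005: gap = -2.5 × (10.72 - 5.69) = -12.575%, loss ≈ 23411 × 12.575/100 ≈ 2944.
Year 2006: gap = -2.5 × (10.44 - 5.69) = -11.875%, loss ≈ 23411 × 11.875/100 ≈ 2780.
Year 2007: gap = -2.5 × (9.79 - 5.69) = -10.25%, loss ≈ 23411 × 10.25/100 ≈ 2400.
Total lost output = 2803 + 2944 + 2780 + 2400 = 10927 billion.

$10,927 billion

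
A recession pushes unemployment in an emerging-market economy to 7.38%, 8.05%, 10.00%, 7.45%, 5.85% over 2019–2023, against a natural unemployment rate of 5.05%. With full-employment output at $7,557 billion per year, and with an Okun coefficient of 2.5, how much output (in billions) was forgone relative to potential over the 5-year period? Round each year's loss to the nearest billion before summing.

$2,546 billion

Year 2019: gap = -2.5 × (7.38 - 5.05) = -5.825%, loss ≈ 7557 × 5.825/100 ≈ 440.
Year 2020: gap = -2.5 × (8.05 - 5.05) = -7.5%, loss ≈ 7557 × 7.5/100 ≈ 567.
Year 2021: gap = -2.5 × (10 - 5.05) = -12.375%, loss ≈ 7557 × 12.375/100 ≈ 935.
Year 2022: gap = -2.5 × (7.45 - 5.05) = -6%, loss ≈ 7557 × 6/100 ≈ 453.
Year 2023: gap = -2.5 × (5.85 - 5.05) = -2%, loss ≈ 7557 × 2/100 ≈ 151.
Total lost output = 440 + 567 + 935 + 453 + 151 = 2546 billion.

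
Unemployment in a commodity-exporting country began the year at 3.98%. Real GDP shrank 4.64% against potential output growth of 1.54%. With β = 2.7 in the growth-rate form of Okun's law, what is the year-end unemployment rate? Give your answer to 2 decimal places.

Growth-rate Okun's law: g_Y = g_Y* - β × Δu, so Δu = (g_Y* - g_Y)/β.
Δu = (1.54 + 4.64)/2.7 = 6.18/2.7 = 2.29 percentage points.
Year-end unemployment = 3.98 + 2.29 = 6.27%.

6.27%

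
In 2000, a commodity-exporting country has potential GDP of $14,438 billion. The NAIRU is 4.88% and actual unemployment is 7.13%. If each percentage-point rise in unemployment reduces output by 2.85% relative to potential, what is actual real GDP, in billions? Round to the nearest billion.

$13,512 billion

Unemployment gap = 7.13 - 4.88 = 2.25 points, so the output gap is -2.85 × 2.25 = -6.4125%.
Actual GDP = 14438 × (1 - 6.4125/100) = 14438 × 0.935875 ≈ 13512 billion.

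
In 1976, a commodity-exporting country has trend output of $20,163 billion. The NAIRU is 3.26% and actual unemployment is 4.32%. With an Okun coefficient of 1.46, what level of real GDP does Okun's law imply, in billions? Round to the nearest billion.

Unemployment gap = 4.32 - 3.26 = 1.06 points, so the output gap is -1.46 × 1.06 = -1.5476%.
Actual GDP = 20163 × (1 - 1.5476/100) = 20163 × 0.984524 ≈ 19851 billion.

$19,851 billion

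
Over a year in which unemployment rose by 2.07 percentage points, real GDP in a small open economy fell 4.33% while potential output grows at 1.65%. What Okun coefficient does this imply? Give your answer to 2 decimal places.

Growth form: g_Y = g_Y* - β × Δu, so β = (g_Y* - g_Y)/Δu.
β = (1.65 + 4.33)/2.07 = 5.98/2.07 = 2.89.

β ≈ 2.89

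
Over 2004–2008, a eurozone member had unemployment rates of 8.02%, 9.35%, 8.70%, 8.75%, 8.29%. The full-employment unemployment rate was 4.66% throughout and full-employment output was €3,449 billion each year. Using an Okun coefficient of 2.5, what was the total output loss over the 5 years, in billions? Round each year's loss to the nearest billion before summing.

Year 2004: gap = -2.5 × (8.02 - 4.66) = -8.4%, loss ≈ 3449 × 8.4/100 ≈ 290.
Year 2005: gap = -2.5 × (9.35 - 4.66) = -11.725%, loss ≈ 3449 × 11.725/100 ≈ 404.
Year 2006: gap = -2.5 × (8.7 - 4.66) = -10.1%, loss ≈ 3449 × 10.1/100 ≈ 348.
Year 2007: gap = -2.5 × (8.75 - 4.66) = -10.225%, loss ≈ 3449 × 10.225/100 ≈ 353.
Year 2008: gap = -2.5 × (8.29 - 4.66) = -9.075%, loss ≈ 3449 × 9.075/100 ≈ 313.
Total lost output = 290 + 404 + 348 + 353 + 313 = 1708 billion.

€1,708 billion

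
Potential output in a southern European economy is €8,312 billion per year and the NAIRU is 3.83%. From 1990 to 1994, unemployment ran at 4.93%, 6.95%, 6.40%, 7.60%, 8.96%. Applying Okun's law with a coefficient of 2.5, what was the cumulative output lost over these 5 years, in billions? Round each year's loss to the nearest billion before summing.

Year 1990: gap = -2.5 × (4.93 - 3.83) = -2.75%, loss ≈ 8312 × 2.75/100 ≈ 229.
Year 1991: gap = -2.5 × (6.95 - 3.83) = -7.8%, loss ≈ 8312 × 7.8/100 ≈ 648.
Year 1992: gap = -2.5 × (6.4 - 3.83) = -6.425%, loss ≈ 8312 × 6.425/100 ≈ 534.
Year 1993: gap = -2.5 × (7.6 - 3.83) = -9.425%, loss ≈ 8312 × 9.425/100 ≈ 783.
Year 1994: gap = -2.5 × (8.96 - 3.83) = -12.825%, loss ≈ 8312 × 12.825/100 ≈ 1066.
Total lost output = 229 + 648 + 534 + 783 + 1066 = 3260 billion.

€3,260 billion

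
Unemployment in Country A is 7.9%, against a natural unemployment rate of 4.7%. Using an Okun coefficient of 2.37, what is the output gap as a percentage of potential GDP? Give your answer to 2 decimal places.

The unemployment gap is 7.9 - 4.7 = 3.2 percentage points.
Okun's law gives an output gap of -2.37 × 3.2 = -7.584%, i.e. 7.58% below potential.

-7.58%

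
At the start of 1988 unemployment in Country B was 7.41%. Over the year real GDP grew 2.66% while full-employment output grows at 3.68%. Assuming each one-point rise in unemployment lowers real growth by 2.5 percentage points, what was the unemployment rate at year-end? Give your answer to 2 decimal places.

Growth-rate Okun's law: g_Y = g_Y* - β × Δu, so Δu = (g_Y* - g_Y)/β.
Δu = (3.68 - 2.66)/2.5 = 1.02/2.5 = 0.41 percentage points.
Year-end unemployment = 7.41 + 0.41 = 7.82%.

7.82%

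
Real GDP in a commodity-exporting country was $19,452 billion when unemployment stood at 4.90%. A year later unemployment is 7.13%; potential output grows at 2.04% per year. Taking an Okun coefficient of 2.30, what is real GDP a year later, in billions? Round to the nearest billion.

$18,851 billion

Δu = 7.13 - 4.9 = 2.23 points.
Okun's law (growth form): g_Y = g_Y* - β × Δu = 2.04 - 2.30 × (2.23) = 2.04 - 5.129 = -3.089%.
Real GDP in the next year = 19452 × (1 - 3.089/100) = 19452 × 0.96911 ≈ 18851 billion.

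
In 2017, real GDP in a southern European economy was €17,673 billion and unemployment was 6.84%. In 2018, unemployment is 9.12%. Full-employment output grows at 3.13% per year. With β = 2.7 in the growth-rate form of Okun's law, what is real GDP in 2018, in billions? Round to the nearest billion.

€17,138 billion

Δu = 9.12 - 6.84 = 2.28 points.
Okun's law (growth form): g_Y = g_Y* - β × Δu = 3.13 - 2.7 × (2.28) = 3.13 - 6.156 = -3.026%.
Real GDP in the next year = 17673 × (1 - 3.026/100) = 17673 × 0.96974 ≈ 17138 billion.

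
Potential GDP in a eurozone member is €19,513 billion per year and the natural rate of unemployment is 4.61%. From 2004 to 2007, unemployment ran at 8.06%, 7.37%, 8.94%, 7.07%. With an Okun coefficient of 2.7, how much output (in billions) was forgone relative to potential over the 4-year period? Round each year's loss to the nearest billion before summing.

€6,849 billion

Year 2004: gap = -2.7 × (8.06 - 4.61) = -9.315%, loss ≈ 19513 × 9.315/100 ≈ 1818.
Year 2005: gap = -2.7 × (7.37 - 4.61) = -7.452%, loss ≈ 19513 × 7.452/100 ≈ 1454.
Year 2006: gap = -2.7 × (8.94 - 4.61) = -11.691%, loss ≈ 19513 × 11.691/100 ≈ 2281.
Year 2007: gap = -2.7 × (7.07 - 4.61) = -6.642%, loss ≈ 19513 × 6.642/100 ≈ 1296.
Total lost output = 1818 + 1454 + 2281 + 1296 = 6849 billion.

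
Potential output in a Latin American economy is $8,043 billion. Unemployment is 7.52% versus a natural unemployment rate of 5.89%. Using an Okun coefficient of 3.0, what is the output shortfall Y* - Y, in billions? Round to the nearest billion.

$393 billion

Output gap = -3.0 × (7.52 - 5.89) = -3 × 1.63 = -4.89%.
Actual GDP ≈ 8043 × 0.9511 ≈ 7650 billion, so the shortfall is 8043 - 7650 = 393 billion.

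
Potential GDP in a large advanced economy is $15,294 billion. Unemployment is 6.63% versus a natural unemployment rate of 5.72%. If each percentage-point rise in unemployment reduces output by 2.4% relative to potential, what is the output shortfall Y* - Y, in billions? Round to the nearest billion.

$334 billion

Output gap = -2.4 × (6.63 - 5.72) = -2.4 × 0.91 = -2.184%.
Actual GDP ≈ 15294 × 0.97816 ≈ 14960 billion, so the shortfall is 15294 - 14960 = 334 billion.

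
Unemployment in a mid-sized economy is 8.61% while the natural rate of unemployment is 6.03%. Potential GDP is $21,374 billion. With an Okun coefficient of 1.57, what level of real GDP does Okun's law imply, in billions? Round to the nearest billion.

Unemployment gap = 8.61 - 6.03 = 2.58 points, so the output gap is -1.57 × 2.58 = -4.0506%.
Actual GDP = 21374 × (1 - 4.0506/100) = 21374 × 0.959494 ≈ 20508 billion.

$20,508 billion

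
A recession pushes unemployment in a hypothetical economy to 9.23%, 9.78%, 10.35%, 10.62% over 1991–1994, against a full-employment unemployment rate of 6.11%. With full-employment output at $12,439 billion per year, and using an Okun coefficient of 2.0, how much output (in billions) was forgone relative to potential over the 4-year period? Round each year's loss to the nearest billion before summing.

Year 1991: gap = -2.0 × (9.23 - 6.11) = -6.24%, loss ≈ 12439 × 6.24/100 ≈ 776.
Year 1992: gap = -2.0 × (9.78 - 6.11) = -7.34%, loss ≈ 12439 × 7.34/100 ≈ 913.
Year 1993: gap = -2.0 × (10.35 - 6.11) = -8.48%, loss ≈ 12439 × 8.48/100 ≈ 1055.
Year 1994: gap = -2.0 × (10.62 - 6.11) = -9.02%, loss ≈ 12439 × 9.02/100 ≈ 1122.
Total lost output = 776 + 913 + 1055 + 1122 = 3866 billion.

$3,866 billion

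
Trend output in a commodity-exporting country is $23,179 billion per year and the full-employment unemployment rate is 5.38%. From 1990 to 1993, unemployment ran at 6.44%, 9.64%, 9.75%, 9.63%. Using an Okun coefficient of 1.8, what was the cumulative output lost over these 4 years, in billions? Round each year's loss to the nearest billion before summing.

Year 1990: gap = -1.8 × (6.44 - 5.38) = -1.908%, loss ≈ 23179 × 1.908/100 ≈ 442.
Year 1991: gap = -1.8 × (9.64 - 5.38) = -7.668%, loss ≈ 23179 × 7.668/100 ≈ 1777.
Year 1992: gap = -1.8 × (9.75 - 5.38) = -7.866%, loss ≈ 23179 × 7.866/100 ≈ 1823.
Year 1993: gap = -1.8 × (9.63 - 5.38) = -7.65%, loss ≈ 23179 × 7.65/100 ≈ 1773.
Total lost output = 442 + 1777 + 1823 + 1773 = 5815 billion.

$5,815 billion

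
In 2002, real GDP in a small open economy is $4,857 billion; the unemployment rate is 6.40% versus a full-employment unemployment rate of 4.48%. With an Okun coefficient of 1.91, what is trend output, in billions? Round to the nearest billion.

$5,042 billion

Unemployment gap = 6.4 - 4.48 = 1.92 points, so output gap = -1.91 × 1.92 = -3.6672%.
Since Y = Y* × (1 + gap/100), Y* = 4857/0.963328 ≈ 5042 billion.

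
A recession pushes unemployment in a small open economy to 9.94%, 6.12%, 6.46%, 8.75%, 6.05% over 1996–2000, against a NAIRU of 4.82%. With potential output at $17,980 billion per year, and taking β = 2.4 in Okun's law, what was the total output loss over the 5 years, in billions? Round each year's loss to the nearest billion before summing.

$5,705 billion

Year 1996: gap = -2.4 × (9.94 - 4.82) = -12.288%, loss ≈ 17980 × 12.288/100 ≈ 2209.
Year 1997: gap = -2.4 × (6.12 - 4.82) = -3.12%, loss ≈ 17980 × 3.12/100 ≈ 561.
Year 1998: gap = -2.4 × (6.46 - 4.82) = -3.936%, loss ≈ 17980 × 3.936/100 ≈ 708.
Year 1999: gap = -2.4 × (8.75 - 4.82) = -9.432%, loss ≈ 17980 × 9.432/100 ≈ 1696.
Year 2000: gap = -2.4 × (6.05 - 4.82) = -2.952%, loss ≈ 17980 × 2.952/100 ≈ 531.
Total lost output = 2209 + 561 + 708 + 1696 + 531 = 5705 billion.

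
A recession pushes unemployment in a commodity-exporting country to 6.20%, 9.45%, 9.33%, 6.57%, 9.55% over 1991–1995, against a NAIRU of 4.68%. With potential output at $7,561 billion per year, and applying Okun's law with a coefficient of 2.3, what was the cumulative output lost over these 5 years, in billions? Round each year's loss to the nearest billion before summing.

Year 1991: gap = -2.3 × (6.2 - 4.68) = -3.496%, loss ≈ 7561 × 3.496/100 ≈ 264.
Year 1992: gap = -2.3 × (9.45 - 4.68) = -10.971%, loss ≈ 7561 × 10.971/100 ≈ 830.
Year 1993: gap = -2.3 × (9.33 - 4.68) = -10.695%, loss ≈ 7561 × 10.695/100 ≈ 809.
Year 1994: gap = -2.3 × (6.57 - 4.68) = -4.347%, loss ≈ 7561 × 4.347/100 ≈ 329.
Year 1995: gap = -2.3 × (9.55 - 4.68) = -11.201%, loss ≈ 7561 × 11.201/100 ≈ 847.
Total lost output = 264 + 830 + 809 + 329 + 847 = 3079 billion.

$3,079 billion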